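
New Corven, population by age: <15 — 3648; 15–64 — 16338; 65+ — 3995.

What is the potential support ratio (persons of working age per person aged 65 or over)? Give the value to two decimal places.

Potential support ratio: 4.09

Potential support ratio = 16338 / 3995 = 4.09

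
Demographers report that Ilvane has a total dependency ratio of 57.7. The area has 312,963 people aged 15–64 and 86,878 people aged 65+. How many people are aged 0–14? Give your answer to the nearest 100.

Total dependency ratio = (youth + elderly) / working-age × 100
57.7 = (Y + 86,878) / 312,963 × 100
⇒ 93,700

Aged 0–14: 93,700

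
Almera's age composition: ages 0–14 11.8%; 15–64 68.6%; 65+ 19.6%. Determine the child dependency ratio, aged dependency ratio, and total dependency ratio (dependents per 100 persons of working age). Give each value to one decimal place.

Youth dependency ratio = 11.8 / 68.6 × 100 = 17.2
Old-age dependency ratio = 19.6 / 68.6 × 100 = 28.6
Total dependency ratio = (11.8 + 19.6) / 68.6 × 100 = 31.4 / 68.6 × 100 = 45.8

Youth dependency ratio: 17.2
Old-age dependency ratio: 28.6
Total dependency ratio: 45.8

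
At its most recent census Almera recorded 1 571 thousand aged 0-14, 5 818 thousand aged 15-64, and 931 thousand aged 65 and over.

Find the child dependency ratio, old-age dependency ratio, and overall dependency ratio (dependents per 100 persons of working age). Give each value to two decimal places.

Youth dependency ratio = 1 571 / 5 818 × 100 = 27.00
Old-age dependency ratio = 931 / 5 818 × 100 = 16.00
Total dependency ratio = (1 571 + 931) / 5 818 × 100 = 2 502 / 5 818 × 100 = 43.00

Youth dependency ratio: 27.00
Old-age dependency ratio: 16.00
Total dependency ratio: 43.00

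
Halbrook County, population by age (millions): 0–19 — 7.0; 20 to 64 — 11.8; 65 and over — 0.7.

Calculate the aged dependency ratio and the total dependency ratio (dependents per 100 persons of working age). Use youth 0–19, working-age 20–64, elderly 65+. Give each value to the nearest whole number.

Old-age dependency ratio: 6
Total dependency ratio: 65

Old-age dependency ratio = 0.7 / 11.8 × 100 = 6
Total dependency ratio = (7.0 + 0.7) / 11.8 × 100 = 7.7 / 11.8 × 100 = 65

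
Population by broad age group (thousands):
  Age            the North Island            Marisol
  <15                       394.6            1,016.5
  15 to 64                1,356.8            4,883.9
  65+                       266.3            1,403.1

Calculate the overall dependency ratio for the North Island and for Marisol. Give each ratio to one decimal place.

the North Island: 48.7
Marisol: 49.5

the North Island: (394.6 + 266.3) / 1,356.8 × 100 = 660.9 / 1,356.8 × 100 = 48.7
Marisol: (1,016.5 + 1,403.1) / 4,883.9 × 100 = 2,419.6 / 4,883.9 × 100 = 49.5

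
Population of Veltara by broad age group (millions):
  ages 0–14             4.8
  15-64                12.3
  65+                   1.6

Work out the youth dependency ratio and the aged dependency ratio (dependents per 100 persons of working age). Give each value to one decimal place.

Youth dependency ratio: 39.0
Old-age dependency ratio: 13.0

Youth dependency ratio = 4.8 / 12.3 × 100 = 39.0
Old-age dependency ratio = 1.6 / 12.3 × 100 = 13.0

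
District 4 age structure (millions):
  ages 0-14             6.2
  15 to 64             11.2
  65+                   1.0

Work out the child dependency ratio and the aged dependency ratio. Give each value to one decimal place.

Youth dependency ratio: 55.4
Old-age dependency ratio: 8.9

Youth dependency ratio = 6.2 / 11.2 × 100 = 55.4
Old-age dependency ratio = 1.0 / 11.2 × 100 = 8.9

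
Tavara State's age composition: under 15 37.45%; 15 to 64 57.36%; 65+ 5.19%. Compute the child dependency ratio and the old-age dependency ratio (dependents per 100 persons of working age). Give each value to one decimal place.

Youth dependency ratio: 65.3
Old-age dependency ratio: 9.0

Youth dependency ratio = 37.45 / 57.36 × 100 = 65.3
Old-age dependency ratio = 5.19 / 57.36 × 100 = 9.0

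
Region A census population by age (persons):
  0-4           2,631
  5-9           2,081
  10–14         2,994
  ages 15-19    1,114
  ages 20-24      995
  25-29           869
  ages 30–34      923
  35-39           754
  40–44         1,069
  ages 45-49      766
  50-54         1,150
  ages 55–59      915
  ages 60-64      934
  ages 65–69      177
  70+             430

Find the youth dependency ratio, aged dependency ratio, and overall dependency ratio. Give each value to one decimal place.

0–14: 2,631 + 2,081 + 2,994 = 7,706
15–64: 1,114 + 995 + 869 + 923 + 754 + 1,069 + 766 + 1,150 + 915 + 934 = 9,489
65+: 177 + 430 = 607
Youth dependency ratio = 7,706 / 9,489 × 100 = 81.2
Old-age dependency ratio = 607 / 9,489 × 100 = 6.4
Total dependency ratio = (7,706 + 607) / 9,489 × 100 = 8,313 / 9,489 × 100 = 87.6

Youth dependency ratio: 81.2
Old-age dependency ratio: 6.4
Total dependency ratio: 87.6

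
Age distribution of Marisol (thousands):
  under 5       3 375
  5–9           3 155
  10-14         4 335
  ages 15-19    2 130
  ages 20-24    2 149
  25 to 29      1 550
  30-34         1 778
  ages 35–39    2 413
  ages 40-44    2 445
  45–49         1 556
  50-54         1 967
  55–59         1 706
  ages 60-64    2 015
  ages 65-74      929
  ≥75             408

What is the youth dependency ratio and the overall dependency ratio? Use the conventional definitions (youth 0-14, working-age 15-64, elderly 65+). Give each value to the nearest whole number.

Youth dependency ratio: 55
Total dependency ratio: 62

0–14: 3 375 + 3 155 + 4 335 = 10 865
15–64: 2 130 + 2 149 + 1 550 + 1 778 + 2 413 + 2 445 + 1 556 + 1 967 + 1 706 + 2 015 = 19 709
65+: 929 + 408 = 1 337
Youth dependency ratio = 10 865 / 19 709 × 100 = 55
Total dependency ratio = (10 865 + 1 337) / 19 709 × 100 = 12 202 / 19 709 × 100 = 62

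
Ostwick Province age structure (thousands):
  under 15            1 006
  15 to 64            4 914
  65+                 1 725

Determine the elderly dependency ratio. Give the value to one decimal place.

Old-age dependency ratio: 35.1

Old-age dependency ratio = 1 725 / 4 914 × 100 = 35.1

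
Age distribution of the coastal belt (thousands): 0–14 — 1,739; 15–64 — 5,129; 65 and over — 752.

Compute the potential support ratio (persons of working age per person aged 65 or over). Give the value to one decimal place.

Potential support ratio = 5,129 / 752 = 6.8

Potential support ratio: 6.8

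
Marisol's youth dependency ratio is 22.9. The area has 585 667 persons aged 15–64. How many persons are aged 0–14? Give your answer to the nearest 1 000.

Aged 0–14: 134 000

Youth dependency ratio = youth / working-age × 100
22.9 = Y / 585 667 × 100
⇒ 134 000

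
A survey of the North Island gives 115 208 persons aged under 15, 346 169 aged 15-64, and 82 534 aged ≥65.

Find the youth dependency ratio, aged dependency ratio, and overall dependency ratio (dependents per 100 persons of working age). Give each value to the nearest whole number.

Youth dependency ratio = 115 208 / 346 169 × 100 = 33
Old-age dependency ratio = 82 534 / 346 169 × 100 = 24
Total dependency ratio = (115 208 + 82 534) / 346 169 × 100 = 197 742 / 346 169 × 100 = 57

Youth dependency ratio: 33
Old-age dependency ratio: 24
Total dependency ratio: 57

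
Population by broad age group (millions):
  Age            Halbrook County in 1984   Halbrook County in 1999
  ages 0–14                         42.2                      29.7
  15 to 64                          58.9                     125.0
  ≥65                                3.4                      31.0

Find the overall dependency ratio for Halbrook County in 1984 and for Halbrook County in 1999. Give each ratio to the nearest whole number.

Halbrook County in 1984: (42.2 + 3.4) / 58.9 × 100 = 45.6 / 58.9 × 100 = 77
Halbrook County in 1999: (29.7 + 31.0) / 125.0 × 100 = 60.7 / 125.0 × 100 = 49

Halbrook County in 1984: 77
Halbrook County in 1999: 49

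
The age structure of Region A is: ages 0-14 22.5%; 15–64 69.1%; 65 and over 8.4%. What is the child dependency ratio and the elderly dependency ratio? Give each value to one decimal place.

Youth dependency ratio = 22.5 / 69.1 × 100 = 32.6
Old-age dependency ratio = 8.4 / 69.1 × 100 = 12.2

Youth dependency ratio: 32.6
Old-age dependency ratio: 12.2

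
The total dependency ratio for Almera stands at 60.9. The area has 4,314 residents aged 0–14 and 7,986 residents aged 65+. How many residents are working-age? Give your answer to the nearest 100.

Working-age: 20,200

Total dependency ratio = (youth + elderly) / working-age × 100
60.9 = (4,314 + 7,986) / W × 100
⇒ 20,200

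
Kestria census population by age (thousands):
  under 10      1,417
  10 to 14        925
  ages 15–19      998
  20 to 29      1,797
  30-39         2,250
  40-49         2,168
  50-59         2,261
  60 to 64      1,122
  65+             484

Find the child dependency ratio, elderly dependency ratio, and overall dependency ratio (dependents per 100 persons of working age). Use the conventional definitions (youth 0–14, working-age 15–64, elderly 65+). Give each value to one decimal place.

Youth dependency ratio: 22.1
Old-age dependency ratio: 4.6
Total dependency ratio: 26.7

0–14: 1,417 + 925 = 2,342
15–64: 998 + 1,797 + 2,250 + 2,168 + 2,261 + 1,122 = 10,596
65+: 484
Youth dependency ratio = 2,342 / 10,596 × 100 = 22.1
Old-age dependency ratio = 484 / 10,596 × 100 = 4.6
Total dependency ratio = (2,342 + 484) / 10,596 × 100 = 2,826 / 10,596 × 100 = 26.7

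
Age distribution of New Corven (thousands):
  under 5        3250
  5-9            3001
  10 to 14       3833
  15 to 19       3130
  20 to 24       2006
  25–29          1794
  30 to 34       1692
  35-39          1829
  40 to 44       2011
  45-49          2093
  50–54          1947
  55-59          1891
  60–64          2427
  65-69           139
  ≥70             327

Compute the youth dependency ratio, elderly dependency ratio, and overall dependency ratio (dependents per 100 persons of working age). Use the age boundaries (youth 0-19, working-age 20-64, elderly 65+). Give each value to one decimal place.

Youth dependency ratio: 74.7
Old-age dependency ratio: 2.6
Total dependency ratio: 77.3

0–19: 3250 + 3001 + 3833 + 3130 = 13214
20–64: 2006 + 1794 + 1692 + 1829 + 2011 + 2093 + 1947 + 1891 + 2427 = 17690
65+: 139 + 327 = 466
Youth dependency ratio = 13214 / 17690 × 100 = 74.7
Old-age dependency ratio = 466 / 17690 × 100 = 2.6
Total dependency ratio = (13214 + 466) / 17690 × 100 = 13680 / 17690 × 100 = 77.3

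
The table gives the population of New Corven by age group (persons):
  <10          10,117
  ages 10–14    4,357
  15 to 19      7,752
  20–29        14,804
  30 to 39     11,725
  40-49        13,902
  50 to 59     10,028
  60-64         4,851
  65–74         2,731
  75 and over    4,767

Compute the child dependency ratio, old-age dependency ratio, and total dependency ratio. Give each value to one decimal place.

Youth dependency ratio: 23.0
Old-age dependency ratio: 11.9
Total dependency ratio: 34.8

0–14: 10,117 + 4,357 = 14,474
15–64: 7,752 + 14,804 + 11,725 + 13,902 + 10,028 + 4,851 = 63,062
65+: 2,731 + 4,767 = 7,498
Youth dependency ratio = 14,474 / 63,062 × 100 = 23.0
Old-age dependency ratio = 7,498 / 63,062 × 100 = 11.9
Total dependency ratio = (14,474 + 7,498) / 63,062 × 100 = 21,972 / 63,062 × 100 = 34.8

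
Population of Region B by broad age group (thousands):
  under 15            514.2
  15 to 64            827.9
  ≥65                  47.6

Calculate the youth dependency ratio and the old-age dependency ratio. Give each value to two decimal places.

Youth dependency ratio: 62.11
Old-age dependency ratio: 5.75

Youth dependency ratio = 514.2 / 827.9 × 100 = 62.11
Old-age dependency ratio = 47.6 / 827.9 × 100 = 5.75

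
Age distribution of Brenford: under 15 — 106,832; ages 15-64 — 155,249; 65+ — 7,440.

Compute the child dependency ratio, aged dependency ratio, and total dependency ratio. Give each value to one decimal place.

Youth dependency ratio: 68.8
Old-age dependency ratio: 4.8
Total dependency ratio: 73.6

Youth dependency ratio = 106,832 / 155,249 × 100 = 68.8
Old-age dependency ratio = 7,440 / 155,249 × 100 = 4.8
Total dependency ratio = (106,832 + 7,440) / 155,249 × 100 = 114,272 / 155,249 × 100 = 73.6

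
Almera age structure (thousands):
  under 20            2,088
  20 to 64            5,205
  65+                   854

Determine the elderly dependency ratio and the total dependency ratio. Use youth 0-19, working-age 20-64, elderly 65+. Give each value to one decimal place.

Old-age dependency ratio = 854 / 5,205 × 100 = 16.4
Total dependency ratio = (2,088 + 854) / 5,205 × 100 = 2,942 / 5,205 × 100 = 56.5

Old-age dependency ratio: 16.4
Total dependency ratio: 56.5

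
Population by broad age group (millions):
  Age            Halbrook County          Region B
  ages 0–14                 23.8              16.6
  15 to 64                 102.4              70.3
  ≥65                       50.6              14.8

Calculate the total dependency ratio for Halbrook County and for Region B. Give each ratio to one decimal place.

Halbrook County: 72.7
Region B: 44.7

Halbrook County: (23.8 + 50.6) / 102.4 × 100 = 74.4 / 102.4 × 100 = 72.7
Region B: (16.6 + 14.8) / 70.3 × 100 = 31.4 / 70.3 × 100 = 44.7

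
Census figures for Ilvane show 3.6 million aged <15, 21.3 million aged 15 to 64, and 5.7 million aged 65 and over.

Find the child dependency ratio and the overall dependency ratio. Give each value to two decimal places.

Youth dependency ratio = 3.6 / 21.3 × 100 = 16.90
Total dependency ratio = (3.6 + 5.7) / 21.3 × 100 = 9.3 / 21.3 × 100 = 43.66

Youth dependency ratio: 16.90
Total dependency ratio: 43.66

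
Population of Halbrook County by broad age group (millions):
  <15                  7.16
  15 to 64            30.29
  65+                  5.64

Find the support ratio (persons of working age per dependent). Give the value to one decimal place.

Support ratio = 30.29 / (7.16 + 5.64) = 30.29 / 12.80 = 2.4

Support ratio: 2.4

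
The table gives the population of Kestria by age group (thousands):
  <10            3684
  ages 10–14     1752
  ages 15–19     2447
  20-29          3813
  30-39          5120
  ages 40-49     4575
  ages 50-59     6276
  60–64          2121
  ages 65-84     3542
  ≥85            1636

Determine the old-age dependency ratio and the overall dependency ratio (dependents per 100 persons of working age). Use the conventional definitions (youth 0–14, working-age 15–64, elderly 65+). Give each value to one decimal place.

Old-age dependency ratio: 21.3
Total dependency ratio: 43.6

0–14: 3684 + 1752 = 5436
15–64: 2447 + 3813 + 5120 + 4575 + 6276 + 2121 = 24352
65+: 3542 + 1636 = 5178
Old-age dependency ratio = 5178 / 24352 × 100 = 21.3
Total dependency ratio = (5436 + 5178) / 24352 × 100 = 10614 / 24352 × 100 = 43.6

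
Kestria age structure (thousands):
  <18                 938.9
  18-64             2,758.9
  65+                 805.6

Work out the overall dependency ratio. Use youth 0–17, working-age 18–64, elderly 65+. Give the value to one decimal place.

Total dependency ratio: 63.2

Total dependency ratio = (938.9 + 805.6) / 2,758.9 × 100 = 1,744.5 / 2,758.9 × 100 = 63.2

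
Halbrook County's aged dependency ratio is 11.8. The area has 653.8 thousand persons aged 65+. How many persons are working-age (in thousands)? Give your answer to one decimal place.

Working-age: 5 540.7

Old-age dependency ratio = elderly / working-age × 100
11.8 = 653.8 / W × 100
⇒ 5 540.7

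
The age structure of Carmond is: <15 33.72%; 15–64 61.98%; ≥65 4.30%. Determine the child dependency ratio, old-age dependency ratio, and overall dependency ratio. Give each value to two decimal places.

Youth dependency ratio = 33.72 / 61.98 × 100 = 54.40
Old-age dependency ratio = 4.30 / 61.98 × 100 = 6.94
Total dependency ratio = (33.72 + 4.30) / 61.98 × 100 = 38.02 / 61.98 × 100 = 61.34

Youth dependency ratio: 54.40
Old-age dependency ratio: 6.94
Total dependency ratio: 61.34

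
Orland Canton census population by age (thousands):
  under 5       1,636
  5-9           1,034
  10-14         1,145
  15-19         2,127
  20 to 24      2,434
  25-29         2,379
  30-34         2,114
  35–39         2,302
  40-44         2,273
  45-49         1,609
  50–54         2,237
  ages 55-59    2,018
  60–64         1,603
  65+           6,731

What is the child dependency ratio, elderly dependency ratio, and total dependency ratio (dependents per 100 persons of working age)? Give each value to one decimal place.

Youth dependency ratio: 18.1
Old-age dependency ratio: 31.9
Total dependency ratio: 50.0

0–14: 1,636 + 1,034 + 1,145 = 3,815
15–64: 2,127 + 2,434 + 2,379 + 2,114 + 2,302 + 2,273 + 1,609 + 2,237 + 2,018 + 1,603 = 21,096
65+: 6,731
Youth dependency ratio = 3,815 / 21,096 × 100 = 18.1
Old-age dependency ratio = 6,731 / 21,096 × 100 = 31.9
Total dependency ratio = (3,815 + 6,731) / 21,096 × 100 = 10,546 / 21,096 × 100 = 50.0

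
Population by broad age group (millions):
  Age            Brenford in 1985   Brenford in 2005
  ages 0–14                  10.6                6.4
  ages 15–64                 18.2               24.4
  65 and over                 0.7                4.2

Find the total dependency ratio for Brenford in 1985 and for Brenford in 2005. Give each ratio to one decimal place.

Brenford in 1985: (10.6 + 0.7) / 18.2 × 100 = 11.3 / 18.2 × 100 = 62.1
Brenford in 2005: (6.4 + 4.2) / 24.4 × 100 = 10.6 / 24.4 × 100 = 43.4

Brenford in 1985: 62.1
Brenford in 2005: 43.4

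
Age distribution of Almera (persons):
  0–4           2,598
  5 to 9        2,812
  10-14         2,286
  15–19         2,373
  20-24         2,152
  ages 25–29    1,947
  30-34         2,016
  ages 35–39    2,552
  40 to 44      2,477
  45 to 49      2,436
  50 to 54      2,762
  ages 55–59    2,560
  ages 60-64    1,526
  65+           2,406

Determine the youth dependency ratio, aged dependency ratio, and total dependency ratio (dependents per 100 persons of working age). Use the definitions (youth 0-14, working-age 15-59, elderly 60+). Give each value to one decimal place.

Youth dependency ratio: 36.2
Old-age dependency ratio: 18.5
Total dependency ratio: 54.7

0–14: 2,598 + 2,812 + 2,286 = 7,696
15–59: 2,373 + 2,152 + 1,947 + 2,016 + 2,552 + 2,477 + 2,436 + 2,762 + 2,560 = 21,275
60+: 1,526 + 2,406 = 3,932
Youth dependency ratio = 7,696 / 21,275 × 100 = 36.2
Old-age dependency ratio = 3,932 / 21,275 × 100 = 18.5
Total dependency ratio = (7,696 + 3,932) / 21,275 × 100 = 11,628 / 21,275 × 100 = 54.7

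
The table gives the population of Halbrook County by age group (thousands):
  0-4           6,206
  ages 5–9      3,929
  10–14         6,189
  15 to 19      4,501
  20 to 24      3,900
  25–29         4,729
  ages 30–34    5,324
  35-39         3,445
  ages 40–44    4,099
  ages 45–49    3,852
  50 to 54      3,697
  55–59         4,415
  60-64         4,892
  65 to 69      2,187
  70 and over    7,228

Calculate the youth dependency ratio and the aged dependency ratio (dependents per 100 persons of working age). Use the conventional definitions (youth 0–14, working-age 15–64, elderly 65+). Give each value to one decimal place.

Youth dependency ratio: 38.1
Old-age dependency ratio: 22.0

0–14: 6,206 + 3,929 + 6,189 = 16,324
15–64: 4,501 + 3,900 + 4,729 + 5,324 + 3,445 + 4,099 + 3,852 + 3,697 + 4,415 + 4,892 = 42,854
65+: 2,187 + 7,228 = 9,415
Youth dependency ratio = 16,324 / 42,854 × 100 = 38.1
Old-age dependency ratio = 9,415 / 42,854 × 100 = 22.0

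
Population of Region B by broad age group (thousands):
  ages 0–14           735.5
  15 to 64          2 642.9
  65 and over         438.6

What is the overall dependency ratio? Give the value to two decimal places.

Total dependency ratio = (735.5 + 438.6) / 2 642.9 × 100 = 1 174.1 / 2 642.9 × 100 = 44.42

Total dependency ratio: 44.42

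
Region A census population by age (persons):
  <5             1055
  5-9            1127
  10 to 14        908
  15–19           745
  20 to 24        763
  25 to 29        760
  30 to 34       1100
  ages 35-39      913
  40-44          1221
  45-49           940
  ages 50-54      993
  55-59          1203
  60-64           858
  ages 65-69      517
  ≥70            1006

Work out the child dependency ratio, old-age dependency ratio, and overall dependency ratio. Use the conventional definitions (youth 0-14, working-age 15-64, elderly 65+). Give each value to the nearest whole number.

0–14: 1055 + 1127 + 908 = 3090
15–64: 745 + 763 + 760 + 1100 + 913 + 1221 + 940 + 993 + 1203 + 858 = 9496
65+: 517 + 1006 = 1523
Youth dependency ratio = 3090 / 9496 × 100 = 33
Old-age dependency ratio = 1523 / 9496 × 100 = 16
Total dependency ratio = (3090 + 1523) / 9496 × 100 = 4613 / 9496 × 100 = 49

Youth dependency ratio: 33
Old-age dependency ratio: 16
Total dependency ratio: 49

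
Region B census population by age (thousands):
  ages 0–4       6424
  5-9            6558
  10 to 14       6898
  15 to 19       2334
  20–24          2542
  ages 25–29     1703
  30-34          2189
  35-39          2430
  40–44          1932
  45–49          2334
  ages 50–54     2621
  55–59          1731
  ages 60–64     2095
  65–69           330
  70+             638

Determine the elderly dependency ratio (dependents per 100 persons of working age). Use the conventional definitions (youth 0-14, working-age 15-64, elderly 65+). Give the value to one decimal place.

Old-age dependency ratio: 4.4

0–14: 6424 + 6558 + 6898 = 19880
15–64: 2334 + 2542 + 1703 + 2189 + 2430 + 1932 + 2334 + 2621 + 1731 + 2095 = 21911
65+: 330 + 638 = 968
Old-age dependency ratio = 968 / 21911 × 100 = 4.4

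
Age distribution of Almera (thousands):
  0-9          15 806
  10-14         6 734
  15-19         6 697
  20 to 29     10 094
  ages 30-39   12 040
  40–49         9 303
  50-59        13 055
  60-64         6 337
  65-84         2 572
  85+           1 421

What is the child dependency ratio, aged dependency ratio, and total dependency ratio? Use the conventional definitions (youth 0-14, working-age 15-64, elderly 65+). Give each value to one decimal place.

Youth dependency ratio: 39.2
Old-age dependency ratio: 6.9
Total dependency ratio: 46.1

0–14: 15 806 + 6 734 = 22 540
15–64: 6 697 + 10 094 + 12 040 + 9 303 + 13 055 + 6 337 = 57 526
65+: 2 572 + 1 421 = 3 993
Youth dependency ratio = 22 540 / 57 526 × 100 = 39.2
Old-age dependency ratio = 3 993 / 57 526 × 100 = 6.9
Total dependency ratio = (22 540 + 3 993) / 57 526 × 100 = 26 533 / 57 526 × 100 = 46.1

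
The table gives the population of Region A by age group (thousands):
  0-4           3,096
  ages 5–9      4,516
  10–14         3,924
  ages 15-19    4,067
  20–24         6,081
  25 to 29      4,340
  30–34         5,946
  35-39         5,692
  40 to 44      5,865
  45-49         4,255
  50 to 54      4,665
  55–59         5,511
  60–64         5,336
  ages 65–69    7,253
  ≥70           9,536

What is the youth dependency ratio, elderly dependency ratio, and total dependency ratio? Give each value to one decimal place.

Youth dependency ratio: 22.3
Old-age dependency ratio: 32.4
Total dependency ratio: 54.7

0–14: 3,096 + 4,516 + 3,924 = 11,536
15–64: 4,067 + 6,081 + 4,340 + 5,946 + 5,692 + 5,865 + 4,255 + 4,665 + 5,511 + 5,336 = 51,758
65+: 7,253 + 9,536 = 16,789
Youth dependency ratio = 11,536 / 51,758 × 100 = 22.3
Old-age dependency ratio = 16,789 / 51,758 × 100 = 32.4
Total dependency ratio = (11,536 + 16,789) / 51,758 × 100 = 28,325 / 51,758 × 100 = 54.7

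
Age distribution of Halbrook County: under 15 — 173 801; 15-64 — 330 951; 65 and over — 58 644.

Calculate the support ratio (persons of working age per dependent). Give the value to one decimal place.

Support ratio: 1.4

Support ratio = 330 951 / (173 801 + 58 644) = 330 951 / 232 445 = 1.4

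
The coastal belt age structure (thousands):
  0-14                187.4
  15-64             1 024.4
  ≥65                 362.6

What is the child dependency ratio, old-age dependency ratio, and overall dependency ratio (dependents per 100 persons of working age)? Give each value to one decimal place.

Youth dependency ratio = 187.4 / 1 024.4 × 100 = 18.3
Old-age dependency ratio = 362.6 / 1 024.4 × 100 = 35.4
Total dependency ratio = (187.4 + 362.6) / 1 024.4 × 100 = 550.0 / 1 024.4 × 100 = 53.7

Youth dependency ratio: 18.3
Old-age dependency ratio: 35.4
Total dependency ratio: 53.7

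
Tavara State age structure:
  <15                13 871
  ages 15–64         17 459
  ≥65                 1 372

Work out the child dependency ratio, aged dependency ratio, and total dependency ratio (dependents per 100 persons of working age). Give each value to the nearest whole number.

Youth dependency ratio = 13 871 / 17 459 × 100 = 79
Old-age dependency ratio = 1 372 / 17 459 × 100 = 8
Total dependency ratio = (13 871 + 1 372) / 17 459 × 100 = 15 243 / 17 459 × 100 = 87

Youth dependency ratio: 79
Old-age dependency ratio: 8
Total dependency ratio: 87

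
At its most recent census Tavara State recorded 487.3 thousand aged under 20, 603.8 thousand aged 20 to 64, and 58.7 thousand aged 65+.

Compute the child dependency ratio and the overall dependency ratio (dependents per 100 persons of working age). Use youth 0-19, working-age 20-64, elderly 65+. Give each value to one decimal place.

Youth dependency ratio: 80.7
Total dependency ratio: 90.4

Youth dependency ratio = 487.3 / 603.8 × 100 = 80.7
Total dependency ratio = (487.3 + 58.7) / 603.8 × 100 = 546.0 / 603.8 × 100 = 90.4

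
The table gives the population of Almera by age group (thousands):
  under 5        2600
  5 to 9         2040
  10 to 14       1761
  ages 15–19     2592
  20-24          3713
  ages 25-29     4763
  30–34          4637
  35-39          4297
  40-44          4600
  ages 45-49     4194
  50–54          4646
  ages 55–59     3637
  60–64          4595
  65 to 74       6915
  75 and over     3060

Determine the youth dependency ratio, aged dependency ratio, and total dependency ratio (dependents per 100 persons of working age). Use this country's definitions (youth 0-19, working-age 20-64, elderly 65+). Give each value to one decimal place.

Youth dependency ratio: 23.0
Old-age dependency ratio: 25.5
Total dependency ratio: 48.5

0–19: 2600 + 2040 + 1761 + 2592 = 8993
20–64: 3713 + 4763 + 4637 + 4297 + 4600 + 4194 + 4646 + 3637 + 4595 = 39082
65+: 6915 + 3060 = 9975
Youth dependency ratio = 8993 / 39082 × 100 = 23.0
Old-age dependency ratio = 9975 / 39082 × 100 = 25.5
Total dependency ratio = (8993 + 9975) / 39082 × 100 = 18968 / 39082 × 100 = 48.5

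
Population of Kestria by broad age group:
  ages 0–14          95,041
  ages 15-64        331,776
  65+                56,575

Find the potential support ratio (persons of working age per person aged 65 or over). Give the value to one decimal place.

Potential support ratio: 5.9

Potential support ratio = 331,776 / 56,575 = 5.9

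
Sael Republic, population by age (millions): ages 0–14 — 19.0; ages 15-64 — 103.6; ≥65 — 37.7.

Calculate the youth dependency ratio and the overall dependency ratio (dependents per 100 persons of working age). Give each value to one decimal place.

Youth dependency ratio = 19.0 / 103.6 × 100 = 18.3
Total dependency ratio = (19.0 + 37.7) / 103.6 × 100 = 56.7 / 103.6 × 100 = 54.7

Youth dependency ratio: 18.3
Total dependency ratio: 54.7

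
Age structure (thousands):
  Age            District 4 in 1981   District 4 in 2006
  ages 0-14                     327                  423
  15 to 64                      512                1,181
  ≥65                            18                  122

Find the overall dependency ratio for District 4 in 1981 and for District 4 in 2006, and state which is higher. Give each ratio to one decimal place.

District 4 in 1981: 67.4
District 4 in 2006: 46.1
Higher: District 4 in 1981

District 4 in 1981: (327 + 18) / 512 × 100 = 345 / 512 × 100 = 67.4
District 4 in 2006: (423 + 122) / 1,181 × 100 = 545 / 1,181 × 100 = 46.1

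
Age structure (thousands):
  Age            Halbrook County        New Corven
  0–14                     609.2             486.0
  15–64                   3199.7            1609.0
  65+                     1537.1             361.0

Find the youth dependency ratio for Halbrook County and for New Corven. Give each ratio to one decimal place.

Halbrook County: 609.2 / 3199.7 × 100 = 19.0
New Corven: 486.0 / 1609.0 × 100 = 30.2

Halbrook County: 19.0
New Corven: 30.2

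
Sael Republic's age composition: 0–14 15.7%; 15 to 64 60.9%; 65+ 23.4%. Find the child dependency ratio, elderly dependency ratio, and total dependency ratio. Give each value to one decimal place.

Youth dependency ratio = 15.7 / 60.9 × 100 = 25.8
Old-age dependency ratio = 23.4 / 60.9 × 100 = 38.4
Total dependency ratio = (15.7 + 23.4) / 60.9 × 100 = 39.1 / 60.9 × 100 = 64.2

Youth dependency ratio: 25.8
Old-age dependency ratio: 38.4
Total dependency ratio: 64.2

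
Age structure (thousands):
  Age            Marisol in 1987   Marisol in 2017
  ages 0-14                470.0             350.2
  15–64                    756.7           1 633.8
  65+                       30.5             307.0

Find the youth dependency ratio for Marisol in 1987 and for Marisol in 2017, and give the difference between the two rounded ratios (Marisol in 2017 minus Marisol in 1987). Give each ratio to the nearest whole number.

Marisol in 1987: 62
Marisol in 2017: 21
Difference: -41

Marisol in 1987: 470.0 / 756.7 × 100 = 62
Marisol in 2017: 350.2 / 1 633.8 × 100 = 21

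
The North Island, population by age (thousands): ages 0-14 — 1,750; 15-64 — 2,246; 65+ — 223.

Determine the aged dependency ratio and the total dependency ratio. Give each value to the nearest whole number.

Old-age dependency ratio = 223 / 2,246 × 100 = 10
Total dependency ratio = (1,750 + 223) / 2,246 × 100 = 1,973 / 2,246 × 100 = 88

Old-age dependency ratio: 10
Total dependency ratio: 88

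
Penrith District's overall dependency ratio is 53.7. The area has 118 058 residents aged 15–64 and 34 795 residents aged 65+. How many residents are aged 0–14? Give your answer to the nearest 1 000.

Aged 0–14: 29 000

Total dependency ratio = (youth + elderly) / working-age × 100
53.7 = (Y + 34 795) / 118 058 × 100
⇒ 29 000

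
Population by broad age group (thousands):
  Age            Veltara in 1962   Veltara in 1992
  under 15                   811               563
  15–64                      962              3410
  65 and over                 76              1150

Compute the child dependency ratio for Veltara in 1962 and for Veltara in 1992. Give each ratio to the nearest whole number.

Veltara in 1962: 811 / 962 × 100 = 84
Veltara in 1992: 563 / 3410 × 100 = 17

Veltara in 1962: 84
Veltara in 1992: 17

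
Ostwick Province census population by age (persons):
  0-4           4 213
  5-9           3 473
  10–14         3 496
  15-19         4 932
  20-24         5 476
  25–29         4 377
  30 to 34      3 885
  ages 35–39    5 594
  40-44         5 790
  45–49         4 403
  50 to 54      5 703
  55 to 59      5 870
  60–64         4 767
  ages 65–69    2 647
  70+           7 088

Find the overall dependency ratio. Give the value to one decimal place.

Total dependency ratio: 41.2

0–14: 4 213 + 3 473 + 3 496 = 11 182
15–64: 4 932 + 5 476 + 4 377 + 3 885 + 5 594 + 5 790 + 4 403 + 5 703 + 5 870 + 4 767 = 50 797
65+: 2 647 + 7 088 = 9 735
Total dependency ratio = (11 182 + 9 735) / 50 797 × 100 = 20 917 / 50 797 × 100 = 41.2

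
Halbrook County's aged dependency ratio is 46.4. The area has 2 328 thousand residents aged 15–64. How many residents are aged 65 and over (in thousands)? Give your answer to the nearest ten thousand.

Aged 65 and over: 1 080

Old-age dependency ratio = elderly / working-age × 100
46.4 = E / 2 328 × 100
⇒ 1 080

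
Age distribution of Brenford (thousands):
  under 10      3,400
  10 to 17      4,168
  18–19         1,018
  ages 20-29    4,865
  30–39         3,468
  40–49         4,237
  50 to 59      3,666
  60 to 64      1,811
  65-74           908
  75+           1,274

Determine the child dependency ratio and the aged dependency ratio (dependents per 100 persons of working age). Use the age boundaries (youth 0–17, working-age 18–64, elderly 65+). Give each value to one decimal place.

0–17: 3,400 + 4,168 = 7,568
18–64: 1,018 + 4,865 + 3,468 + 4,237 + 3,666 + 1,811 = 19,065
65+: 908 + 1,274 = 2,182
Youth dependency ratio = 7,568 / 19,065 × 100 = 39.7
Old-age dependency ratio = 2,182 / 19,065 × 100 = 11.4

Youth dependency ratio: 39.7
Old-age dependency ratio: 11.4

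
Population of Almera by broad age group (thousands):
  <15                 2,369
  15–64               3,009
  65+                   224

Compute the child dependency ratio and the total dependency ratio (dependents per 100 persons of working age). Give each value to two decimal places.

Youth dependency ratio = 2,369 / 3,009 × 100 = 78.73
Total dependency ratio = (2,369 + 224) / 3,009 × 100 = 2,593 / 3,009 × 100 = 86.17

Youth dependency ratio: 78.73
Total dependency ratio: 86.17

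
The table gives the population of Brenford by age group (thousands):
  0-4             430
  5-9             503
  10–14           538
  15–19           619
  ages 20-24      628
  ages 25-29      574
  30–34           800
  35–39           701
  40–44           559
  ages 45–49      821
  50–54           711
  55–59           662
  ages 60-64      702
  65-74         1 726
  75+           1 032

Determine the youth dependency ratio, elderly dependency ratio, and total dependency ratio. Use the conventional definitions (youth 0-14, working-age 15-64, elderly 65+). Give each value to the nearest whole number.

0–14: 430 + 503 + 538 = 1 471
15–64: 619 + 628 + 574 + 800 + 701 + 559 + 821 + 711 + 662 + 702 = 6 777
65+: 1 726 + 1 032 = 2 758
Youth dependency ratio = 1 471 / 6 777 × 100 = 22
Old-age dependency ratio = 2 758 / 6 777 × 100 = 41
Total dependency ratio = (1 471 + 2 758) / 6 777 × 100 = 4 229 / 6 777 × 100 = 62

Youth dependency ratio: 22
Old-age dependency ratio: 41
Total dependency ratio: 62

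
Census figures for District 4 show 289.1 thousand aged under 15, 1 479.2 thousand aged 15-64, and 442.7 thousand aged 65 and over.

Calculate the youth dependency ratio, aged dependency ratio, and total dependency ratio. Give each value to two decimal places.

Youth dependency ratio = 289.1 / 1 479.2 × 100 = 19.54
Old-age dependency ratio = 442.7 / 1 479.2 × 100 = 29.93
Total dependency ratio = (289.1 + 442.7) / 1 479.2 × 100 = 731.8 / 1 479.2 × 100 = 49.47

Youth dependency ratio: 19.54
Old-age dependency ratio: 29.93
Total dependency ratio: 49.47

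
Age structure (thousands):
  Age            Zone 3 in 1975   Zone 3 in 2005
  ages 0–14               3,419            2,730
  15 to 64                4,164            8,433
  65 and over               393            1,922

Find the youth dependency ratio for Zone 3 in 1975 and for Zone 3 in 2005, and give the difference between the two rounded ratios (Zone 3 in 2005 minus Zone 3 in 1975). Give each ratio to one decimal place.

Zone 3 in 1975: 3,419 / 4,164 × 100 = 82.1
Zone 3 in 2005: 2,730 / 8,433 × 100 = 32.4

Zone 3 in 1975: 82.1
Zone 3 in 2005: 32.4
Difference: -49.7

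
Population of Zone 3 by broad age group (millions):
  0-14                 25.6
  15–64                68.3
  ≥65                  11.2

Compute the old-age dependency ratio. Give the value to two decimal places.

Old-age dependency ratio = 11.2 / 68.3 × 100 = 16.40

Old-age dependency ratio: 16.40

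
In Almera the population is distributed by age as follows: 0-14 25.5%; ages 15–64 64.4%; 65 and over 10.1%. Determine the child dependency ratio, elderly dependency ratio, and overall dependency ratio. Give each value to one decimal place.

Youth dependency ratio: 39.6
Old-age dependency ratio: 15.7
Total dependency ratio: 55.3

Youth dependency ratio = 25.5 / 64.4 × 100 = 39.6
Old-age dependency ratio = 10.1 / 64.4 × 100 = 15.7
Total dependency ratio = (25.5 + 10.1) / 64.4 × 100 = 35.6 / 64.4 × 100 = 55.3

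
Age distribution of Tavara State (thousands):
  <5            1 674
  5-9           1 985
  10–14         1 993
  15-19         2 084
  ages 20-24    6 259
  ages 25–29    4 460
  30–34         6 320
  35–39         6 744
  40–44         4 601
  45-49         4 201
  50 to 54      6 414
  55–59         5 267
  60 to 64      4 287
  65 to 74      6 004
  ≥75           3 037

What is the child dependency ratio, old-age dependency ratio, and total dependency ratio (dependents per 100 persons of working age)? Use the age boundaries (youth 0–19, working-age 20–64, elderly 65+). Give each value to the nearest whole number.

0–19: 1 674 + 1 985 + 1 993 + 2 084 = 7 736
20–64: 6 259 + 4 460 + 6 320 + 6 744 + 4 601 + 4 201 + 6 414 + 5 267 + 4 287 = 48 553
65+: 6 004 + 3 037 = 9 041
Youth dependency ratio = 7 736 / 48 553 × 100 = 16
Old-age dependency ratio = 9 041 / 48 553 × 100 = 19
Total dependency ratio = (7 736 + 9 041) / 48 553 × 100 = 16 777 / 48 553 × 100 = 35

Youth dependency ratio: 16
Old-age dependency ratio: 19
Total dependency ratio: 35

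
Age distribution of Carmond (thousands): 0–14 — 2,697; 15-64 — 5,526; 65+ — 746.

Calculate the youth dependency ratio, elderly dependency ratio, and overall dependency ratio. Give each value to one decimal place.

Youth dependency ratio: 48.8
Old-age dependency ratio: 13.5
Total dependency ratio: 62.3

Youth dependency ratio = 2,697 / 5,526 × 100 = 48.8
Old-age dependency ratio = 746 / 5,526 × 100 = 13.5
Total dependency ratio = (2,697 + 746) / 5,526 × 100 = 3,443 / 5,526 × 100 = 62.3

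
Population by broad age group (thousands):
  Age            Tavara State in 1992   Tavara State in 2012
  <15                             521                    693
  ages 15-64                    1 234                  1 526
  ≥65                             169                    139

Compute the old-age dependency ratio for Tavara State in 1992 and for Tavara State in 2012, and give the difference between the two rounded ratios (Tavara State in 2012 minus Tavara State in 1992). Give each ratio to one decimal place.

Tavara State in 1992: 13.7
Tavara State in 2012: 9.1
Difference: -4.6

Tavara State in 1992: 169 / 1 234 × 100 = 13.7
Tavara State in 2012: 139 / 1 526 × 100 = 9.1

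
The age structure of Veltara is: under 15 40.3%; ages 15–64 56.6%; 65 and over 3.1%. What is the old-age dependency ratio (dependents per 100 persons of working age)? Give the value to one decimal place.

Old-age dependency ratio = 3.1 / 56.6 × 100 = 5.5

Old-age dependency ratio: 5.5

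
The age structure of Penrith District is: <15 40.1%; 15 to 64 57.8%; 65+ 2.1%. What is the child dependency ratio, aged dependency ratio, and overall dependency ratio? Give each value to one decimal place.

Youth dependency ratio = 40.1 / 57.8 × 100 = 69.4
Old-age dependency ratio = 2.1 / 57.8 × 100 = 3.6
Total dependency ratio = (40.1 + 2.1) / 57.8 × 100 = 42.2 / 57.8 × 100 = 73.0

Youth dependency ratio: 69.4
Old-age dependency ratio: 3.6
Total dependency ratio: 73.0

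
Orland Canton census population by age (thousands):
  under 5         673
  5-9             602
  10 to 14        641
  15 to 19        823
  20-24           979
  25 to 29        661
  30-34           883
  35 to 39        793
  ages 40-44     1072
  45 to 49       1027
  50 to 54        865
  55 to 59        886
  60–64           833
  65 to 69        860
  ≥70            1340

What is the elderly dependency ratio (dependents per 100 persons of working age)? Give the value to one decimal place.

Old-age dependency ratio: 24.9

0–14: 673 + 602 + 641 = 1916
15–64: 823 + 979 + 661 + 883 + 793 + 1072 + 1027 + 865 + 886 + 833 = 8822
65+: 860 + 1340 = 2200
Old-age dependency ratio = 2200 / 8822 × 100 = 24.9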